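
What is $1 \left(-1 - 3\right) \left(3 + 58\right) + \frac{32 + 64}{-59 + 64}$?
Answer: $- \frac{1124}{5} \approx -224.8$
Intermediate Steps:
$1 \left(-1 - 3\right) \left(3 + 58\right) + \frac{32 + 64}{-59 + 64} = 1 \left(-4\right) 61 + \frac{96}{5} = \left(-4\right) 61 + 96 \cdot \frac{1}{5} = -244 + \frac{96}{5} = - \frac{1124}{5}$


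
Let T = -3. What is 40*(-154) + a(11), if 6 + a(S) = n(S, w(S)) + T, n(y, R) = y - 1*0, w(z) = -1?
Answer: -6158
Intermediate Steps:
n(y, R) = y (n(y, R) = y + 0 = y)
a(S) = -9 + S (a(S) = -6 + (S - 3) = -6 + (-3 + S) = -9 + S)
40*(-154) + a(11) = 40*(-154) + (-9 + 11) = -6160 + 2 = -6158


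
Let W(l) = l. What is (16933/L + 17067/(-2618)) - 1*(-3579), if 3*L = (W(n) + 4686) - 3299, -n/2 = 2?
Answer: 4355950649/1206898 ≈ 3609.2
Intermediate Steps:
n = -4 (n = -2*2 = -4)
L = 461 (L = ((-4 + 4686) - 3299)/3 = (4682 - 3299)/3 = (1/3)*1383 = 461)
(16933/L + 17067/(-2618)) - 1*(-3579) = (16933/461 + 17067/(-2618)) - 1*(-3579) = (16933*(1/461) + 17067*(-1/2618)) + 3579 = (16933/461 - 17067/2618) + 3579 = 36462707/1206898 + 3579 = 4355950649/1206898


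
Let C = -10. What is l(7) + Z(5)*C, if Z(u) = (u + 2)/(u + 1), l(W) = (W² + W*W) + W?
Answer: 280/3 ≈ 93.333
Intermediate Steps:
l(W) = W + 2*W² (l(W) = (W² + W²) + W = 2*W² + W = W + 2*W²)
Z(u) = (2 + u)/(1 + u)
l(7) + Z(5)*C = 7*(1 + 2*7) + ((2 + 5)/(1 + 5))*(-10) = 7*(1 + 14) + (7/6)*(-10) = 7*15 + ((⅙)*7)*(-10) = 105 + (7/6)*(-10) = 105 - 35/3 = 280/3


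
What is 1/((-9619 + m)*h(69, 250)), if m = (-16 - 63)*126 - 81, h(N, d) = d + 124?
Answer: -1/7350596 ≈ -1.3604e-7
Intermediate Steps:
h(N, d) = 124 + d
m = -10035 (m = -79*126 - 81 = -9954 - 81 = -10035)
1/((-9619 + m)*h(69, 250)) = 1/((-9619 - 10035)*(124 + 250)) = 1/(-19654*374) = -1/19654*1/374 = -1/7350596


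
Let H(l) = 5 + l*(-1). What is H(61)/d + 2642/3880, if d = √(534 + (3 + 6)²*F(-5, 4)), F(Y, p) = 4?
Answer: 1321/1940 - 28*√858/429 ≈ -1.2309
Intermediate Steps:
H(l) = 5 - l
d = √858 (d = √(534 + (3 + 6)²*4) = √(534 + 9²*4) = √(534 + 81*4) = √(534 + 324) = √858 ≈ 29.292)
H(61)/d + 2642/3880 = (5 - 1*61)/(√858) + 2642/3880 = (5 - 61)*(√858/858) + 2642*(1/3880) = -28*√858/429 + 1321/1940 = 1321/1940 - 28*√858/429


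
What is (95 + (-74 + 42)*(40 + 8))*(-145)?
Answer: 208945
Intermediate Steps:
(95 + (-74 + 42)*(40 + 8))*(-145) = (95 - 32*48)*(-145) = (95 - 1536)*(-145) = -1441*(-145) = 208945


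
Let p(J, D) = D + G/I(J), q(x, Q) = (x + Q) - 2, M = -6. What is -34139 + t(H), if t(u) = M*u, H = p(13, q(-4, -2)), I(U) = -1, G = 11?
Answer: -34025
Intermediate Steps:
q(x, Q) = -2 + Q + x (q(x, Q) = (Q + x) - 2 = -2 + Q + x)
p(J, D) = -11 + D (p(J, D) = D + 11/(-1) = D + 11*(-1) = D - 11 = -11 + D)
H = -19 (H = -11 + (-2 - 2 - 4) = -11 - 8 = -19)
t(u) = -6*u
-34139 + t(H) = -34139 - 6*(-19) = -34139 + 114 = -34025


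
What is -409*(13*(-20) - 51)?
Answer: 127199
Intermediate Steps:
-409*(13*(-20) - 51) = -409*(-260 - 51) = -409*(-311) = 127199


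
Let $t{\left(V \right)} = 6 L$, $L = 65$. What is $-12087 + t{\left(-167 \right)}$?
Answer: $-11697$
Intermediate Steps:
$t{\left(V \right)} = 390$ ($t{\left(V \right)} = 6 \cdot 65 = 390$)
$-12087 + t{\left(-167 \right)} = -12087 + 390 = -11697$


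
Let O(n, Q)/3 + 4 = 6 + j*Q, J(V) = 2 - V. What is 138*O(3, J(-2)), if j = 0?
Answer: 828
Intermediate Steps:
O(n, Q) = 6 (O(n, Q) = -12 + 3*(6 + 0*Q) = -12 + 3*(6 + 0) = -12 + 3*6 = -12 + 18 = 6)
138*O(3, J(-2)) = 138*6 = 828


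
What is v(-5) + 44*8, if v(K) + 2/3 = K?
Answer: 1039/3 ≈ 346.33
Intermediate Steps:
v(K) = -⅔ + K
v(-5) + 44*8 = (-⅔ - 5) + 44*8 = -17/3 + 352 = 1039/3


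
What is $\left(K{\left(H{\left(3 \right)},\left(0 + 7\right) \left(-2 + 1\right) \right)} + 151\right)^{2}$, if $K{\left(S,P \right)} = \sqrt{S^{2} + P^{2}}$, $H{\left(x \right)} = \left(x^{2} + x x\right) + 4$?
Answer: $\left(151 + \sqrt{533}\right)^{2} \approx 30306.0$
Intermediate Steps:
$H{\left(x \right)} = 4 + 2 x^{2}$ ($H{\left(x \right)} = \left(x^{2} + x^{2}\right) + 4 = 2 x^{2} + 4 = 4 + 2 x^{2}$)
$K{\left(S,P \right)} = \sqrt{P^{2} + S^{2}}$
$\left(K{\left(H{\left(3 \right)},\left(0 + 7\right) \left(-2 + 1\right) \right)} + 151\right)^{2} = \left(\sqrt{\left(\left(0 + 7\right) \left(-2 + 1\right)\right)^{2} + \left(4 + 2 \cdot 3^{2}\right)^{2}} + 151\right)^{2} = \left(\sqrt{\left(7 \left(-1\right)\right)^{2} + \left(4 + 2 \cdot 9\right)^{2}} + 151\right)^{2} = \left(\sqrt{\left(-7\right)^{2} + \left(4 + 18\right)^{2}} + 151\right)^{2} = \left(\sqrt{49 + 22^{2}} + 151\right)^{2} = \left(\sqrt{49 + 484} + 151\right)^{2} = \left(\sqrt{533} + 151\right)^{2} = \left(151 + \sqrt{533}\right)^{2}$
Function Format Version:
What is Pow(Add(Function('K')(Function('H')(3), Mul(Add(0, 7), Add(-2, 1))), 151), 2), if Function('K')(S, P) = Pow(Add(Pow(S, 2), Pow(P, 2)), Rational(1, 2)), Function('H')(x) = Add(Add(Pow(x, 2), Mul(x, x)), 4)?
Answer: Pow(Add(151, Pow(533, Rational(1, 2))), 2) ≈ 30306.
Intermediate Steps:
Function('H')(x) = Add(4, Mul(2, Pow(x, 2))) (Function('H')(x) = Add(Add(Pow(x, 2), Pow(x, 2)), 4) = Add(Mul(2, Pow(x, 2)), 4) = Add(4, Mul(2, Pow(x, 2))))
Function('K')(S, P) = Pow(Add(Pow(P, 2), Pow(S, 2)), Rational(1, 2))
Pow(Add(Function('K')(Function('H')(3), Mul(Add(0, 7), Add(-2, 1))), 151), 2) = Pow(Add(Pow(Add(Pow(Mul(Add(0, 7), Add(-2, 1)), 2), Pow(Add(4, Mul(2, Pow(3, 2))), 2)), Rational(1, 2)), 151), 2) = Pow(Add(Pow(Add(Pow(Mul(7, -1), 2), Pow(Add(4, Mul(2, 9)), 2)), Rational(1, 2)), 151), 2) = Pow(Add(Pow(Add(Pow(-7, 2), Pow(Add(4, 18), 2)), Rational(1, 2)), 151), 2) = Pow(Add(Pow(Add(49, Pow(22, 2)), Rational(1, 2)), 151), 2) = Pow(Add(Pow(Add(49, 484), Rational(1, 2)), 151), 2) = Pow(Add(Pow(533, Rational(1, 2)), 151), 2) = Pow(Add(151, Pow(533, Rational(1, 2))), 2)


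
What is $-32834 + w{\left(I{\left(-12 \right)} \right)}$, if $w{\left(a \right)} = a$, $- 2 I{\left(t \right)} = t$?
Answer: $-32828$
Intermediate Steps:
$I{\left(t \right)} = - \frac{t}{2}$
$-32834 + w{\left(I{\left(-12 \right)} \right)} = -32834 - -6 = -32834 + 6 = -32828$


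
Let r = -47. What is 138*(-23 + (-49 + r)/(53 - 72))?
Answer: -47058/19 ≈ -2476.7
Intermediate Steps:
138*(-23 + (-49 + r)/(53 - 72)) = 138*(-23 + (-49 - 47)/(53 - 72)) = 138*(-23 - 96/(-19)) = 138*(-23 - 96*(-1/19)) = 138*(-23 + 96/19) = 138*(-341/19) = -47058/19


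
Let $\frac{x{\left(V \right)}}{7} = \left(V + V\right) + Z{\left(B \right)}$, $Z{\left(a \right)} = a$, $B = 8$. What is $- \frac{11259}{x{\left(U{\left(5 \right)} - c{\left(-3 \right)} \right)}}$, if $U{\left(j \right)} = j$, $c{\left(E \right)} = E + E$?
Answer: $- \frac{3753}{70} \approx -53.614$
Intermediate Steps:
$c{\left(E \right)} = 2 E$
$x{\left(V \right)} = 56 + 14 V$ ($x{\left(V \right)} = 7 \left(\left(V + V\right) + 8\right) = 7 \left(2 V + 8\right) = 7 \left(8 + 2 V\right) = 56 + 14 V$)
$- \frac{11259}{x{\left(U{\left(5 \right)} - c{\left(-3 \right)} \right)}} = - \frac{11259}{56 + 14 \left(5 - 2 \left(-3\right)\right)} = - \frac{11259}{56 + 14 \left(5 - -6\right)} = - \frac{11259}{56 + 14 \left(5 + 6\right)} = - \frac{11259}{56 + 14 \cdot 11} = - \frac{11259}{56 + 154} = - \frac{11259}{210} = \left(-11259\right) \frac{1}{210} = - \frac{3753}{70}$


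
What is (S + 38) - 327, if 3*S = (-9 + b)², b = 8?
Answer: -866/3 ≈ -288.67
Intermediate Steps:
S = ⅓ (S = (-9 + 8)²/3 = (⅓)*(-1)² = (⅓)*1 = ⅓ ≈ 0.33333)
(S + 38) - 327 = (⅓ + 38) - 327 = 115/3 - 327 = -866/3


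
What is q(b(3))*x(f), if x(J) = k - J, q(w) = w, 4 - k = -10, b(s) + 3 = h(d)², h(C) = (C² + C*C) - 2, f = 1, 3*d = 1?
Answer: 169/81 ≈ 2.0864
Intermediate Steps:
d = ⅓ (d = (⅓)*1 = ⅓ ≈ 0.33333)
h(C) = -2 + 2*C² (h(C) = (C² + C²) - 2 = 2*C² - 2 = -2 + 2*C²)
b(s) = 13/81 (b(s) = -3 + (-2 + 2*(⅓)²)² = -3 + (-2 + 2*(⅑))² = -3 + (-2 + 2/9)² = -3 + (-16/9)² = -3 + 256/81 = 13/81)
k = 14 (k = 4 - 1*(-10) = 4 + 10 = 14)
x(J) = 14 - J
q(b(3))*x(f) = 13*(14 - 1*1)/81 = 13*(14 - 1)/81 = (13/81)*13 = 169/81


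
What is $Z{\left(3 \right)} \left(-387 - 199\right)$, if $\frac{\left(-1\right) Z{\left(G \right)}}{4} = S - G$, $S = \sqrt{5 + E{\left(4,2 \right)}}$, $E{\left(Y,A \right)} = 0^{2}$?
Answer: $-7032 + 2344 \sqrt{5} \approx -1790.7$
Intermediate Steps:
$E{\left(Y,A \right)} = 0$
$S = \sqrt{5}$ ($S = \sqrt{5 + 0} = \sqrt{5} \approx 2.2361$)
$Z{\left(G \right)} = - 4 \sqrt{5} + 4 G$ ($Z{\left(G \right)} = - 4 \left(\sqrt{5} - G\right) = - 4 \sqrt{5} + 4 G$)
$Z{\left(3 \right)} \left(-387 - 199\right) = \left(- 4 \sqrt{5} + 4 \cdot 3\right) \left(-387 - 199\right) = \left(- 4 \sqrt{5} + 12\right) \left(-586\right) = \left(12 - 4 \sqrt{5}\right) \left(-586\right) = -7032 + 2344 \sqrt{5}$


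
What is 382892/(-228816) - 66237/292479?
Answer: -10595329555/5576989572 ≈ -1.8998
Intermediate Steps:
382892/(-228816) - 66237/292479 = 382892*(-1/228816) - 66237*1/292479 = -95723/57204 - 22079/97493 = -10595329555/5576989572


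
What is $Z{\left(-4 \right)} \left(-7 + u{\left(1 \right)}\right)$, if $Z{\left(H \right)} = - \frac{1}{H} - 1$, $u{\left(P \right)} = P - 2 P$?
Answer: $6$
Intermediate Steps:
$u{\left(P \right)} = - P$
$Z{\left(H \right)} = -1 - \frac{1}{H}$ ($Z{\left(H \right)} = - \frac{1}{H} - 1 = -1 - \frac{1}{H}$)
$Z{\left(-4 \right)} \left(-7 + u{\left(1 \right)}\right) = \frac{-1 - -4}{-4} \left(-7 - 1\right) = - \frac{-1 + 4}{4} \left(-7 - 1\right) = \left(- \frac{1}{4}\right) 3 \left(-8\right) = \left(- \frac{3}{4}\right) \left(-8\right) = 6$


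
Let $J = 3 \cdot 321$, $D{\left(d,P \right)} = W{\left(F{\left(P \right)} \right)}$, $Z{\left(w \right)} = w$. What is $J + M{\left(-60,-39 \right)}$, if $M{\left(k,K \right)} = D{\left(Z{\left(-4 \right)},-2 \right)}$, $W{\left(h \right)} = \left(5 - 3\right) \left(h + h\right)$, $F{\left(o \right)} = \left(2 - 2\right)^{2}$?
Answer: $963$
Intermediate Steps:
$F{\left(o \right)} = 0$ ($F{\left(o \right)} = 0^{2} = 0$)
$W{\left(h \right)} = 4 h$ ($W{\left(h \right)} = 2 \cdot 2 h = 4 h$)
$D{\left(d,P \right)} = 0$ ($D{\left(d,P \right)} = 4 \cdot 0 = 0$)
$M{\left(k,K \right)} = 0$
$J = 963$
$J + M{\left(-60,-39 \right)} = 963 + 0 = 963$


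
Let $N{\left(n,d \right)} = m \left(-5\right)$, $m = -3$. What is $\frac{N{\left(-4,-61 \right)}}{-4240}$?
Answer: $- \frac{3}{848} \approx -0.0035377$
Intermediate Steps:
$N{\left(n,d \right)} = 15$ ($N{\left(n,d \right)} = \left(-3\right) \left(-5\right) = 15$)
$\frac{N{\left(-4,-61 \right)}}{-4240} = \frac{15}{-4240} = 15 \left(- \frac{1}{4240}\right) = - \frac{3}{848}$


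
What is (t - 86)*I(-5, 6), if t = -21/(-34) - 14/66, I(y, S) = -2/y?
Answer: -96037/2805 ≈ -34.238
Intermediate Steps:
t = 455/1122 (t = -21*(-1/34) - 14*1/66 = 21/34 - 7/33 = 455/1122 ≈ 0.40553)
(t - 86)*I(-5, 6) = (455/1122 - 86)*(-2/(-5)) = -(-96037)*(-1)/(561*5) = -96037/1122*⅖ = -96037/2805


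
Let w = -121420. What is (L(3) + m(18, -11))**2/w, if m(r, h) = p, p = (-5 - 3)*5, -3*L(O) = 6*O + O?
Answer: -2209/121420 ≈ -0.018193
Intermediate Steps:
L(O) = -7*O/3 (L(O) = -(6*O + O)/3 = -7*O/3)
p = -40 (p = -8*5 = -40)
m(r, h) = -40
(L(3) + m(18, -11))**2/w = (-7/3*3 - 40)**2/(-121420) = (-7 - 40)**2*(-1/121420) = (-47)**2*(-1/121420) = 2209*(-1/121420) = -2209/121420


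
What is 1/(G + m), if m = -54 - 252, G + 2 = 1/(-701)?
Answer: -701/215909 ≈ -0.0032467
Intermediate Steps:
G = -1403/701 (G = -2 + 1/(-701) = -2 - 1/701 = -1403/701 ≈ -2.0014)
m = -306
1/(G + m) = 1/(-1403/701 - 306) = 1/(-215909/701) = -701/215909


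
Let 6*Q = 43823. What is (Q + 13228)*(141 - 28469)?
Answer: -1744877324/3 ≈ -5.8163e+8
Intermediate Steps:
Q = 43823/6 (Q = (1/6)*43823 = 43823/6 ≈ 7303.8)
(Q + 13228)*(141 - 28469) = (43823/6 + 13228)*(141 - 28469) = (123191/6)*(-28328) = -1744877324/3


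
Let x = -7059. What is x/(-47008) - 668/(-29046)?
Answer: 9093733/52515168 ≈ 0.17316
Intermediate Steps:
x/(-47008) - 668/(-29046) = -7059/(-47008) - 668/(-29046) = -7059*(-1/47008) - 668*(-1/29046) = 543/3616 + 334/14523 = 9093733/52515168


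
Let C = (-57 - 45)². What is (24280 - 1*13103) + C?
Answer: 21581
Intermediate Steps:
C = 10404 (C = (-102)² = 10404)
(24280 - 1*13103) + C = (24280 - 1*13103) + 10404 = (24280 - 13103) + 10404 = 11177 + 10404 = 21581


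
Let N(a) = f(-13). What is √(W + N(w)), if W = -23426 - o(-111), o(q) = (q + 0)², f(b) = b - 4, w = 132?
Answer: 2*I*√8941 ≈ 189.11*I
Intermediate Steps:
f(b) = -4 + b
o(q) = q²
N(a) = -17 (N(a) = -4 - 13 = -17)
W = -35747 (W = -23426 - 1*(-111)² = -23426 - 1*12321 = -23426 - 12321 = -35747)
√(W + N(w)) = √(-35747 - 17) = √(-35764) = 2*I*√8941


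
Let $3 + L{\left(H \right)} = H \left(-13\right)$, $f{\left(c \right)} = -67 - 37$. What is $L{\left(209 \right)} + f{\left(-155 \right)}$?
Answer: $-2824$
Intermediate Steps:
$f{\left(c \right)} = -104$
$L{\left(H \right)} = -3 - 13 H$ ($L{\left(H \right)} = -3 + H \left(-13\right) = -3 - 13 H$)
$L{\left(209 \right)} + f{\left(-155 \right)} = \left(-3 - 2717\right) - 104 = -2720 - 104 = -2824$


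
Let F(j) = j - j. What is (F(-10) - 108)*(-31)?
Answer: 3348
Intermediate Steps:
F(j) = 0
(F(-10) - 108)*(-31) = (0 - 108)*(-31) = -108*(-31) = 3348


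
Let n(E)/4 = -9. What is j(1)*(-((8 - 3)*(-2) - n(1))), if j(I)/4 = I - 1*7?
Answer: 624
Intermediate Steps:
n(E) = -36 (n(E) = 4*(-9) = -36)
j(I) = -28 + 4*I (j(I) = 4*(I - 1*7) = 4*(I - 7) = 4*(-7 + I) = -28 + 4*I)
j(1)*(-((8 - 3)*(-2) - n(1))) = (-28 + 4*1)*(-((8 - 3)*(-2) - 1*(-36))) = (-28 + 4)*(-(5*(-2) + 36)) = -(-24)*(-10 + 36) = -(-24)*26 = -24*(-26) = 624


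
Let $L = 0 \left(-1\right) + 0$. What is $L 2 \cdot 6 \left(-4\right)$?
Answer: $0$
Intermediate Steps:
$L = 0$ ($L = 0 + 0 = 0$)
$L 2 \cdot 6 \left(-4\right) = 0 \cdot 2 \cdot 6 \left(-4\right) = 0 \cdot 12 \left(-4\right) = 0 \left(-48\right) = 0$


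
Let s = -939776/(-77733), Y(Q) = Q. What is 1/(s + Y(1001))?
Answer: 77733/78750509 ≈ 0.00098708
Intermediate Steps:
s = 939776/77733 (s = -939776*(-1/77733) = 939776/77733 ≈ 12.090)
1/(s + Y(1001)) = 1/(939776/77733 + 1001) = 1/(78750509/77733) = 77733/78750509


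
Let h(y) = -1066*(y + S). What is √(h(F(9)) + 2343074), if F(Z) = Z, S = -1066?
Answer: 2*√867459 ≈ 1862.8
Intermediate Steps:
h(y) = 1136356 - 1066*y (h(y) = -1066*(y - 1066) = -1066*(-1066 + y) = 1136356 - 1066*y)
√(h(F(9)) + 2343074) = √((1136356 - 1066*9) + 2343074) = √((1136356 - 9594) + 2343074) = √(1126762 + 2343074) = √3469836 = 2*√867459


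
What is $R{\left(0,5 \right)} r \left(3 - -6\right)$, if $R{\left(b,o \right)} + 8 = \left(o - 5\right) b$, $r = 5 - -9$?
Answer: $-1008$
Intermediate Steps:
$r = 14$ ($r = 5 + 9 = 14$)
$R{\left(b,o \right)} = -8 + b \left(-5 + o\right)$ ($R{\left(b,o \right)} = -8 + \left(o - 5\right) b = -8 + \left(-5 + o\right) b = -8 + b \left(-5 + o\right)$)
$R{\left(0,5 \right)} r \left(3 - -6\right) = \left(-8 - 0 + 0 \cdot 5\right) 14 \left(3 - -6\right) = \left(-8 + 0 + 0\right) 14 \left(3 + 6\right) = \left(-8\right) 14 \cdot 9 = \left(-112\right) 9 = -1008$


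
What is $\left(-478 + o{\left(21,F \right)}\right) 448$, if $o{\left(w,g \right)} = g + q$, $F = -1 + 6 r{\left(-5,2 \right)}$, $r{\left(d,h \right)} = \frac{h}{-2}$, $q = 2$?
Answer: $-216384$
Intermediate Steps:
$r{\left(d,h \right)} = - \frac{h}{2}$ ($r{\left(d,h \right)} = h \left(- \frac{1}{2}\right) = - \frac{h}{2}$)
$F = -7$ ($F = -1 + 6 \left(\left(- \frac{1}{2}\right) 2\right) = -1 + 6 \left(-1\right) = -1 - 6 = -7$)
$o{\left(w,g \right)} = 2 + g$ ($o{\left(w,g \right)} = g + 2 = 2 + g$)
$\left(-478 + o{\left(21,F \right)}\right) 448 = \left(-478 + \left(2 - 7\right)\right) 448 = \left(-478 - 5\right) 448 = \left(-483\right) 448 = -216384$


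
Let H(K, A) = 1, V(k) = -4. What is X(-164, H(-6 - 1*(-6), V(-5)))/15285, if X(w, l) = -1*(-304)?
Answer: 304/15285 ≈ 0.019889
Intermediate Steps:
X(w, l) = 304
X(-164, H(-6 - 1*(-6), V(-5)))/15285 = 304/15285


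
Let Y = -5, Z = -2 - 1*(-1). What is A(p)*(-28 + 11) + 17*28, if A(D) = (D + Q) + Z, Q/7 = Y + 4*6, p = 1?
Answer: -1785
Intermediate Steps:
Z = -1 (Z = -2 + 1 = -1)
Q = 133 (Q = 7*(-5 + 4*6) = 7*(-5 + 24) = 7*19 = 133)
A(D) = 132 + D (A(D) = (D + 133) - 1 = (133 + D) - 1 = 132 + D)
A(p)*(-28 + 11) + 17*28 = (132 + 1)*(-28 + 11) + 17*28 = 133*(-17) + 476 = -2261 + 476 = -1785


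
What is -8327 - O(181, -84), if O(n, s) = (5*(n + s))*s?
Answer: 32413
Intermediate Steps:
O(n, s) = s*(5*n + 5*s) (O(n, s) = (5*n + 5*s)*s = s*(5*n + 5*s))
-8327 - O(181, -84) = -8327 - 5*(-84)*(181 - 84) = -8327 - 5*(-84)*97 = -8327 - 1*(-40740) = -8327 + 40740 = 32413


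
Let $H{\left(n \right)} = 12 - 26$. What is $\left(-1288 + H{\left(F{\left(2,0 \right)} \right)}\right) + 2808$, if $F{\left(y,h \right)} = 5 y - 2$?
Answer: $1506$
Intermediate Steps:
$F{\left(y,h \right)} = -2 + 5 y$
$H{\left(n \right)} = -14$ ($H{\left(n \right)} = 12 - 26 = -14$)
$\left(-1288 + H{\left(F{\left(2,0 \right)} \right)}\right) + 2808 = \left(-1288 - 14\right) + 2808 = -1302 + 2808 = 1506$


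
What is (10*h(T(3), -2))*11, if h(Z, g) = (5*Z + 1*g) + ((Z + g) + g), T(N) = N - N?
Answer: -660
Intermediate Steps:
T(N) = 0
h(Z, g) = 3*g + 6*Z (h(Z, g) = (5*Z + g) + (Z + 2*g) = (g + 5*Z) + (Z + 2*g) = 3*g + 6*Z)
(10*h(T(3), -2))*11 = (10*(3*(-2) + 6*0))*11 = (10*(-6 + 0))*11 = (10*(-6))*11 = -60*11 = -660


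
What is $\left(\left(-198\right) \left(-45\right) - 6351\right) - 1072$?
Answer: $1487$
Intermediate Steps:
$\left(\left(-198\right) \left(-45\right) - 6351\right) - 1072 = \left(8910 - 6351\right) - 1072 = 2559 - 1072 = 1487$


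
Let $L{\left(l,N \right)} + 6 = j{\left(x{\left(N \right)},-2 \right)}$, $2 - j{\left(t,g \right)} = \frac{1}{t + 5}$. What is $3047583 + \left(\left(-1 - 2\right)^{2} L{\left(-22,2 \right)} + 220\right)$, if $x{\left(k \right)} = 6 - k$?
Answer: $3047766$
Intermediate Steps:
$j{\left(t,g \right)} = 2 - \frac{1}{5 + t}$ ($j{\left(t,g \right)} = 2 - \frac{1}{t + 5} = 2 - \frac{1}{5 + t}$)
$L{\left(l,N \right)} = -6 + \frac{21 - 2 N}{11 - N}$ ($L{\left(l,N \right)} = -6 + \frac{9 + 2 \left(6 - N\right)}{5 - \left(-6 + N\right)} = -6 + \frac{9 - \left(-12 + 2 N\right)}{11 - N} = -6 + \frac{21 - 2 N}{11 - N}$)
$3047583 + \left(\left(-1 - 2\right)^{2} L{\left(-22,2 \right)} + 220\right) = 3047583 + \left(\left(-1 - 2\right)^{2} \frac{45 - 8}{-11 + 2} + 220\right) = 3047583 + \left(\left(-3\right)^{2} \frac{45 - 8}{-9} + 220\right) = 3047583 + \left(9 \left(\left(- \frac{1}{9}\right) 37\right) + 220\right) = 3047583 + \left(9 \left(- \frac{37}{9}\right) + 220\right) = 3047583 + \left(-37 + 220\right) = 3047583 + 183 = 3047766$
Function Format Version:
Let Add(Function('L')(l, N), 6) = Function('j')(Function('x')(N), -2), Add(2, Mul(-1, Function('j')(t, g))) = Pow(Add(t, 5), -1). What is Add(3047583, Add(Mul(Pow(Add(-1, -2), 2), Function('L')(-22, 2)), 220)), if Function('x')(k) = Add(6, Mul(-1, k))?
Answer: 3047766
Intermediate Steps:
Function('j')(t, g) = Add(2, Mul(-1, Pow(Add(5, t), -1))) (Function('j')(t, g) = Add(2, Mul(-1, Pow(Add(t, 5), -1))) = Add(2, Mul(-1, Pow(Add(5, t), -1))))
Function('L')(l, N) = Add(-6, Mul(Pow(Add(11, Mul(-1, N)), -1), Add(21, Mul(-2, N)))) (Function('L')(l, N) = Add(-6, Mul(Pow(Add(5, Add(6, Mul(-1, N))), -1), Add(9, Mul(2, Add(6, Mul(-1, N)))))) = Add(-6, Mul(Pow(Add(11, Mul(-1, N)), -1), Add(9, Add(12, Mul(-2, N))))) = Add(-6, Mul(Pow(Add(11, Mul(-1, N)), -1), Add(21, Mul(-2, N)))))
Add(3047583, Add(Mul(Pow(Add(-1, -2), 2), Function('L')(-22, 2)), 220)) = Add(3047583, Add(Mul(Pow(Add(-1, -2), 2), Mul(Pow(Add(-11, 2), -1), Add(45, Mul(-4, 2)))), 220)) = Add(3047583, Add(Mul(Pow(-3, 2), Mul(Pow(-9, -1), Add(45, -8))), 220)) = Add(3047583, Add(Mul(9, Mul(Rational(-1, 9), 37)), 220)) = Add(3047583, Add(Mul(9, Rational(-37, 9)), 220)) = Add(3047583, Add(-37, 220)) = Add(3047583, 183) = 3047766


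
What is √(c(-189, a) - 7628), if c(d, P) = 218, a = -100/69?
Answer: I*√7410 ≈ 86.081*I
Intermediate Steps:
a = -100/69 (a = -100*1/69 = -100/69 ≈ -1.4493)
√(c(-189, a) - 7628) = √(218 - 7628) = √(-7410) = I*√7410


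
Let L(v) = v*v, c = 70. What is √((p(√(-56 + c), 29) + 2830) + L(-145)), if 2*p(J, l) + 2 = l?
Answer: √95474/2 ≈ 154.49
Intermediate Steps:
p(J, l) = -1 + l/2
L(v) = v²
√((p(√(-56 + c), 29) + 2830) + L(-145)) = √(((-1 + (½)*29) + 2830) + (-145)²) = √(((-1 + 29/2) + 2830) + 21025) = √((27/2 + 2830) + 21025) = √(5687/2 + 21025) = √(47737/2) = √95474/2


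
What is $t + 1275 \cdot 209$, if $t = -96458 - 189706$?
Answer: $-19689$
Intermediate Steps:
$t = -286164$ ($t = -96458 - 189706 = -286164$)
$t + 1275 \cdot 209 = -286164 + 1275 \cdot 209 = -286164 + 266475 = -19689$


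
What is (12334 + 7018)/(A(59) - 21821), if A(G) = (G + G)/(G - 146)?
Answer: -1683624/1898545 ≈ -0.88680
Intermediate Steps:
A(G) = 2*G/(-146 + G) (A(G) = (2*G)/(-146 + G) = 2*G/(-146 + G))
(12334 + 7018)/(A(59) - 21821) = (12334 + 7018)/(2*59/(-146 + 59) - 21821) = 19352/(2*59/(-87) - 21821) = 19352/(2*59*(-1/87) - 21821) = 19352/(-118/87 - 21821) = 19352/(-1898545/87) = 19352*(-87/1898545) = -1683624/1898545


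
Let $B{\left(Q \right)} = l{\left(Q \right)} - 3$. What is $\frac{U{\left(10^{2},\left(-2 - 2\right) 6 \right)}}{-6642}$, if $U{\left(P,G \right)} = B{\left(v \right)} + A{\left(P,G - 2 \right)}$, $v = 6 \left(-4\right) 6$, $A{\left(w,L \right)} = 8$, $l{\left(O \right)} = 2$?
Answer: $- \frac{7}{6642} \approx -0.0010539$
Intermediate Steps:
$v = -144$ ($v = \left(-24\right) 6 = -144$)
$B{\left(Q \right)} = -1$ ($B{\left(Q \right)} = 2 - 3 = -1$)
$U{\left(P,G \right)} = 7$ ($U{\left(P,G \right)} = -1 + 8 = 7$)
$\frac{U{\left(10^{2},\left(-2 - 2\right) 6 \right)}}{-6642} = \frac{7}{-6642} = 7 \left(- \frac{1}{6642}\right) = - \frac{7}{6642}$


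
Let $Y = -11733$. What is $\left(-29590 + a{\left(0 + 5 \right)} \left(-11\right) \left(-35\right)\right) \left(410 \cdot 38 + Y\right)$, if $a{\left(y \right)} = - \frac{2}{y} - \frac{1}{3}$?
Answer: $- \frac{344756599}{3} \approx -1.1492 \cdot 10^{8}$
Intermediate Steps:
$a{\left(y \right)} = - \frac{1}{3} - \frac{2}{y}$ ($a{\left(y \right)} = - \frac{2}{y} - \frac{1}{3} = - \frac{1}{3} - \frac{2}{y}$)
$\left(-29590 + a{\left(0 + 5 \right)} \left(-11\right) \left(-35\right)\right) \left(410 \cdot 38 + Y\right) = \left(-29590 + \frac{-6 - \left(0 + 5\right)}{3 \left(0 + 5\right)} \left(-11\right) \left(-35\right)\right) \left(410 \cdot 38 - 11733\right) = \left(-29590 + \frac{-6 - 5}{3 \cdot 5} \left(-11\right) \left(-35\right)\right) \left(15580 - 11733\right) = \left(-29590 + \frac{1}{3} \cdot \frac{1}{5} \left(-6 - 5\right) \left(-11\right) \left(-35\right)\right) 3847 = \left(-29590 + \frac{1}{3} \cdot \frac{1}{5} \left(-11\right) \left(-11\right) \left(-35\right)\right) 3847 = \left(-29590 + \left(- \frac{11}{15}\right) \left(-11\right) \left(-35\right)\right) 3847 = \left(-29590 + \frac{121}{15} \left(-35\right)\right) 3847 = \left(-29590 - \frac{847}{3}\right) 3847 = \left(- \frac{89617}{3}\right) 3847 = - \frac{344756599}{3}$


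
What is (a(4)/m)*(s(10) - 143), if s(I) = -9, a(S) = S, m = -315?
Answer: 608/315 ≈ 1.9302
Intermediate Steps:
(a(4)/m)*(s(10) - 143) = (4/(-315))*(-9 - 143) = (4*(-1/315))*(-152) = -4/315*(-152) = 608/315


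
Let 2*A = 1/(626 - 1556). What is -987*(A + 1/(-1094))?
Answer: 485933/339140 ≈ 1.4328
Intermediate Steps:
A = -1/1860 (A = 1/(2*(626 - 1556)) = (½)/(-930) = (½)*(-1/930) = -1/1860 ≈ -0.00053763)
-987*(A + 1/(-1094)) = -987*(-1/1860 + 1/(-1094)) = -987*(-1/1860 - 1/1094) = -987*(-1477/1017420) = 485933/339140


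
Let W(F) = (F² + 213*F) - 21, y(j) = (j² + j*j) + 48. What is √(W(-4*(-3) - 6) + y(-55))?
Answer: √7391 ≈ 85.971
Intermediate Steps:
y(j) = 48 + 2*j² (y(j) = (j² + j²) + 48 = 2*j² + 48 = 48 + 2*j²)
W(F) = -21 + F² + 213*F
√(W(-4*(-3) - 6) + y(-55)) = √((-21 + (-4*(-3) - 6)² + 213*(-4*(-3) - 6)) + (48 + 2*(-55)²)) = √((-21 + (12 - 6)² + 213*(12 - 6)) + (48 + 2*3025)) = √((-21 + 6² + 213*6) + (48 + 6050)) = √((-21 + 36 + 1278) + 6098) = √(1293 + 6098) = √7391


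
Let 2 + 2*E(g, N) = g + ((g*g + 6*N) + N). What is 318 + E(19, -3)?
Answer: 993/2 ≈ 496.50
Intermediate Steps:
E(g, N) = -1 + g/2 + g**2/2 + 7*N/2 (E(g, N) = -1 + (g + ((g*g + 6*N) + N))/2 = -1 + (g + ((g**2 + 6*N) + N))/2 = -1 + (g + (g**2 + 7*N))/2 = -1 + (g + g**2 + 7*N)/2 = -1 + (g/2 + g**2/2 + 7*N/2) = -1 + g/2 + g**2/2 + 7*N/2)
318 + E(19, -3) = 318 + (-1 + (1/2)*19 + (1/2)*19**2 + (7/2)*(-3)) = 318 + (-1 + 19/2 + (1/2)*361 - 21/2) = 318 + (-1 + 19/2 + 361/2 - 21/2) = 318 + 357/2 = 993/2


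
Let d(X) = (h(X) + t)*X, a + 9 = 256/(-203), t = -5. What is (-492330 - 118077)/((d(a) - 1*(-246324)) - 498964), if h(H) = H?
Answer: 25154262063/10404588626 ≈ 2.4176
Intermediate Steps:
a = -2083/203 (a = -9 + 256/(-203) = -9 + 256*(-1/203) = -9 - 256/203 = -2083/203 ≈ -10.261)
d(X) = X*(-5 + X) (d(X) = (X - 5)*X = (-5 + X)*X = X*(-5 + X))
(-492330 - 118077)/((d(a) - 1*(-246324)) - 498964) = (-492330 - 118077)/((-2083*(-5 - 2083/203)/203 - 1*(-246324)) - 498964) = -610407/((-2083/203*(-3098/203) + 246324) - 498964) = -610407/((6453134/41209 + 246324) - 498964) = -610407/(10157218850/41209 - 498964) = -610407/(-10404588626/41209) = -610407*(-41209/10404588626) = 25154262063/10404588626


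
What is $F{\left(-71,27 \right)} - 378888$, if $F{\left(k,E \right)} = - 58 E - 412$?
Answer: $-380866$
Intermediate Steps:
$F{\left(k,E \right)} = -412 - 58 E$
$F{\left(-71,27 \right)} - 378888 = \left(-412 - 1566\right) - 378888 = -1978 - 378888 = -380866$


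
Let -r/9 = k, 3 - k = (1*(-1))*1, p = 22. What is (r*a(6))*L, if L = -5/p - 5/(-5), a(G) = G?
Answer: -1836/11 ≈ -166.91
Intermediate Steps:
k = 4 (k = 3 - 1*(-1) = 3 + 1 = 4)
r = -36 (r = -9*4 = -36)
L = 17/22 (L = -5/22 - 5/(-5) = -5*1/22 - 5*(-⅕) = -5/22 + 1 = 17/22 ≈ 0.77273)
(r*a(6))*L = -36*6*(17/22) = -216*17/22 = -1836/11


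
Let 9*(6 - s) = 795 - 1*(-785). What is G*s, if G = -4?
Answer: 6104/9 ≈ 678.22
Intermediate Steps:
s = -1526/9 (s = 6 - (795 - 1*(-785))/9 = 6 - (795 + 785)/9 = 6 - ⅑*1580 = 6 - 1580/9 = -1526/9 ≈ -169.56)
G*s = -4*(-1526/9) = 6104/9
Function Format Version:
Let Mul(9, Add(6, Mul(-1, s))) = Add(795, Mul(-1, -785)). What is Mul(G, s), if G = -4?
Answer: Rational(6104, 9) ≈ 678.22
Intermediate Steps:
s = Rational(-1526, 9) (s = Add(6, Mul(Rational(-1, 9), Add(795, Mul(-1, -785)))) = Add(6, Mul(Rational(-1, 9), Add(795, 785))) = Add(6, Mul(Rational(-1, 9), 1580)) = Add(6, Rational(-1580, 9)) = Rational(-1526, 9) ≈ -169.56)
Mul(G, s) = Mul(-4, Rational(-1526, 9)) = Rational(6104, 9)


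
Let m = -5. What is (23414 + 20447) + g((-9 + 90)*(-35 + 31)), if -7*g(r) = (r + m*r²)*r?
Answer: -169859069/7 ≈ -2.4266e+7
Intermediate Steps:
g(r) = -r*(r - 5*r²)/7 (g(r) = -(r - 5*r²)*r/7 = -r*(r - 5*r²)/7)
(23414 + 20447) + g((-9 + 90)*(-35 + 31)) = (23414 + 20447) + ((-9 + 90)*(-35 + 31))²*(-1 + 5*((-9 + 90)*(-35 + 31)))/7 = 43861 + (81*(-4))²*(-1 + 5*(81*(-4)))/7 = 43861 + (⅐)*(-324)²*(-1 + 5*(-324)) = 43861 + (⅐)*104976*(-1 - 1620) = 43861 + (⅐)*104976*(-1621) = 43861 - 170166096/7 = -169859069/7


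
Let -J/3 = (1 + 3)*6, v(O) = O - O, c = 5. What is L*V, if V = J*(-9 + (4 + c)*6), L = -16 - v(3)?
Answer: 51840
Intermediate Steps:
v(O) = 0
J = -72 (J = -3*(1 + 3)*6 = -12*6 = -3*24 = -72)
L = -16 (L = -16 - 1*0 = -16 + 0 = -16)
V = -3240 (V = -72*(-9 + (4 + 5)*6) = -72*(-9 + 9*6) = -72*(-9 + 54) = -72*45 = -3240)
L*V = -16*(-3240) = 51840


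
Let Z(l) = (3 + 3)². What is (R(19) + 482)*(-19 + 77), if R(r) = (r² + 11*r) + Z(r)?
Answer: 63104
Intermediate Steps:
Z(l) = 36 (Z(l) = 6² = 36)
R(r) = 36 + r² + 11*r (R(r) = (r² + 11*r) + 36 = 36 + r² + 11*r)
(R(19) + 482)*(-19 + 77) = ((36 + 19² + 11*19) + 482)*(-19 + 77) = ((36 + 361 + 209) + 482)*58 = (606 + 482)*58 = 1088*58 = 63104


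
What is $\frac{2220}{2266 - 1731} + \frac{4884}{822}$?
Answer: $\frac{147926}{14659} \approx 10.091$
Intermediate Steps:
$\frac{2220}{2266 - 1731} + \frac{4884}{822} = \frac{2220}{2266 - 1731} + 4884 \cdot \frac{1}{822} = \frac{2220}{535} + \frac{814}{137} = 2220 \cdot \frac{1}{535} + \frac{814}{137} = \frac{444}{107} + \frac{814}{137} = \frac{147926}{14659}$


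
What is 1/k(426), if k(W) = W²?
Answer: 1/181476 ≈ 5.5104e-6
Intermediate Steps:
1/k(426) = 1/(426²) = 1/181476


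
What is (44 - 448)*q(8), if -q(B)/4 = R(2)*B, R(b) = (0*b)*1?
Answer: 0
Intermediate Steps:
R(b) = 0 (R(b) = 0*1 = 0)
q(B) = 0 (q(B) = -0*B = -4*0 = 0)
(44 - 448)*q(8) = (44 - 448)*0 = -404*0 = 0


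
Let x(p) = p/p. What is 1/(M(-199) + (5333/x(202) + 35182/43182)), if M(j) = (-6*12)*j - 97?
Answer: 21591/422423915 ≈ 5.1112e-5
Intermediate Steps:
x(p) = 1
M(j) = -97 - 72*j (M(j) = -72*j - 97 = -97 - 72*j)
1/(M(-199) + (5333/x(202) + 35182/43182)) = 1/((-97 - 72*(-199)) + (5333/1 + 35182/43182)) = 1/((-97 + 14328) + (5333*1 + 35182*(1/43182))) = 1/(14231 + (5333 + 17591/21591)) = 1/(14231 + 115162394/21591) = 1/(422423915/21591) = 21591/422423915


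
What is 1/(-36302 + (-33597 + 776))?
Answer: -1/69123 ≈ -1.4467e-5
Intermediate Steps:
1/(-36302 + (-33597 + 776)) = 1/(-36302 - 32821) = 1/(-69123) = -1/69123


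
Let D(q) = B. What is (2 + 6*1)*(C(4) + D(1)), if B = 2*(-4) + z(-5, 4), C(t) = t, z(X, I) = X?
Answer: -72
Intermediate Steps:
B = -13 (B = 2*(-4) - 5 = -8 - 5 = -13)
D(q) = -13
(2 + 6*1)*(C(4) + D(1)) = (2 + 6*1)*(4 - 13) = (2 + 6)*(-9) = 8*(-9) = -72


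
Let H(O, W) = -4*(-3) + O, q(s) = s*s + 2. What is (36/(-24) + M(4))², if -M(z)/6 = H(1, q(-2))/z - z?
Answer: 9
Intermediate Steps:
q(s) = 2 + s² (q(s) = s² + 2 = 2 + s²)
H(O, W) = 12 + O
M(z) = -78/z + 6*z (M(z) = -6*((12 + 1)/z - z) = -6*(13/z - z) = -6*(-z + 13/z) = -78/z + 6*z)
(36/(-24) + M(4))² = (36/(-24) + (-78/4 + 6*4))² = (36*(-1/24) + (-78*¼ + 24))² = (-3/2 + (-39/2 + 24))² = (-3/2 + 9/2)² = 3² = 9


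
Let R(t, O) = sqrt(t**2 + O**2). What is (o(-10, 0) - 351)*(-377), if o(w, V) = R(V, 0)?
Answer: 132327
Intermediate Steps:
R(t, O) = sqrt(O**2 + t**2)
o(w, V) = sqrt(V**2) (o(w, V) = sqrt(0**2 + V**2) = sqrt(0 + V**2) = sqrt(V**2))
(o(-10, 0) - 351)*(-377) = (sqrt(0**2) - 351)*(-377) = (sqrt(0) - 351)*(-377) = (0 - 351)*(-377) = -351*(-377) = 132327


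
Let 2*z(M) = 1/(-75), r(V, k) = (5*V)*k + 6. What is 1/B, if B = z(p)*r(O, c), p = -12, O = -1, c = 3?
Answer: 50/3 ≈ 16.667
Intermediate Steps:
r(V, k) = 6 + 5*V*k (r(V, k) = 5*V*k + 6 = 6 + 5*V*k)
z(M) = -1/150 (z(M) = (½)/(-75) = (½)*(-1/75) = -1/150)
B = 3/50 (B = -(6 + 5*(-1)*3)/150 = -(6 - 15)/150 = -1/150*(-9) = 3/50 ≈ 0.060000)
1/B = 1/(3/50) = 50/3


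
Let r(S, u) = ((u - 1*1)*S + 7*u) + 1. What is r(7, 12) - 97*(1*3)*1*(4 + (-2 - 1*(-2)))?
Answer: -1002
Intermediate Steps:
r(S, u) = 1 + 7*u + S*(-1 + u) (r(S, u) = ((u - 1)*S + 7*u) + 1 = ((-1 + u)*S + 7*u) + 1 = (S*(-1 + u) + 7*u) + 1 = (7*u + S*(-1 + u)) + 1 = 1 + 7*u + S*(-1 + u))
r(7, 12) - 97*(1*3)*1*(4 + (-2 - 1*(-2))) = (1 - 1*7 + 7*12 + 7*12) - 97*(1*3)*1*(4 + (-2 - 1*(-2))) = (1 - 7 + 84 + 84) - 97*3*1*(4 + (-2 + 2)) = 162 - 291*(4 + 0) = 162 - 291*4 = 162 - 97*12 = 162 - 1164 = -1002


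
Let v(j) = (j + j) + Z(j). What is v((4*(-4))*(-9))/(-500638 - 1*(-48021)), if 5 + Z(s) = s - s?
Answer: -283/452617 ≈ -0.00062525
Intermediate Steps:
Z(s) = -5 (Z(s) = -5 + (s - s) = -5 + 0 = -5)
v(j) = -5 + 2*j (v(j) = (j + j) - 5 = 2*j - 5 = -5 + 2*j)
v((4*(-4))*(-9))/(-500638 - 1*(-48021)) = (-5 + 2*((4*(-4))*(-9)))/(-500638 - 1*(-48021)) = (-5 + 2*(-16*(-9)))/(-500638 + 48021) = (-5 + 2*144)/(-452617) = (-5 + 288)*(-1/452617) = 283*(-1/452617) = -283/452617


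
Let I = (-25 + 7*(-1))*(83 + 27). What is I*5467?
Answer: -19243840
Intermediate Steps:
I = -3520 (I = (-25 - 7)*110 = -32*110 = -3520)
I*5467 = -3520*5467 = -19243840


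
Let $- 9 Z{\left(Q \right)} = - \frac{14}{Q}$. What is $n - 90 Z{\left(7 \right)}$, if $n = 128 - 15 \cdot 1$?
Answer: $93$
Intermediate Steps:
$Z{\left(Q \right)} = \frac{14}{9 Q}$ ($Z{\left(Q \right)} = - \frac{\left(-14\right) \frac{1}{Q}}{9} = \frac{14}{9 Q}$)
$n = 113$ ($n = 128 - 15 = 113$)
$n - 90 Z{\left(7 \right)} = 113 - 90 \frac{14}{9 \cdot 7} = 113 - 90 \cdot \frac{14}{9} \cdot \frac{1}{7} = 113 - 20 = 93$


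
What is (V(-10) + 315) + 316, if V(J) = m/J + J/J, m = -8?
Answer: 3164/5 ≈ 632.80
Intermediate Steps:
V(J) = 1 - 8/J (V(J) = -8/J + J/J = -8/J + 1 = 1 - 8/J)
(V(-10) + 315) + 316 = ((-8 - 10)/(-10) + 315) + 316 = (-⅒*(-18) + 315) + 316 = (9/5 + 315) + 316 = 1584/5 + 316 = 3164/5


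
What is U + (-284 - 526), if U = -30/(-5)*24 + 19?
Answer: -647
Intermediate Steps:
U = 163 (U = -30*(-⅕)*24 + 19 = 6*24 + 19 = 144 + 19 = 163)
U + (-284 - 526) = 163 + (-284 - 526) = 163 - 810 = -647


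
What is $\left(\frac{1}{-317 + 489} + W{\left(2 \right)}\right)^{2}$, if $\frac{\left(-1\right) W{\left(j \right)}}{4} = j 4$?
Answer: $\frac{30283009}{29584} \approx 1023.6$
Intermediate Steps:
$W{\left(j \right)} = - 16 j$ ($W{\left(j \right)} = - 4 j 4 = - 4 \cdot 4 j = - 16 j$)
$\left(\frac{1}{-317 + 489} + W{\left(2 \right)}\right)^{2} = \left(\frac{1}{-317 + 489} - 32\right)^{2} = \left(\frac{1}{172} - 32\right)^{2} = \left(- \frac{5503}{172}\right)^{2} = \frac{30283009}{29584}$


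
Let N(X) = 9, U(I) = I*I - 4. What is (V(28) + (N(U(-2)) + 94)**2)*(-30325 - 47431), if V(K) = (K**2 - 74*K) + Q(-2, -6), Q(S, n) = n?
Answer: -724297140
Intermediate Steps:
U(I) = -4 + I**2 (U(I) = I**2 - 4 = -4 + I**2)
V(K) = -6 + K**2 - 74*K (V(K) = (K**2 - 74*K) - 6 = -6 + K**2 - 74*K)
(V(28) + (N(U(-2)) + 94)**2)*(-30325 - 47431) = ((-6 + 28**2 - 74*28) + (9 + 94)**2)*(-30325 - 47431) = ((-6 + 784 - 2072) + 103**2)*(-77756) = (-1294 + 10609)*(-77756) = 9315*(-77756) = -724297140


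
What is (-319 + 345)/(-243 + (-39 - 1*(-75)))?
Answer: -26/207 ≈ -0.12560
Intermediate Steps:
(-319 + 345)/(-243 + (-39 - 1*(-75))) = 26/(-243 + (-39 + 75)) = 26/(-243 + 36) = 26/(-207) = 26*(-1/207) = -26/207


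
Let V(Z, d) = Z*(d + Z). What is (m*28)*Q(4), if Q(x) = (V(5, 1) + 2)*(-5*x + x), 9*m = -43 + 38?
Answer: 71680/9 ≈ 7964.4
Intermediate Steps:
m = -5/9 (m = (-43 + 38)/9 = (1/9)*(-5) = -5/9 ≈ -0.55556)
V(Z, d) = Z*(Z + d)
Q(x) = -128*x (Q(x) = (5*(5 + 1) + 2)*(-5*x + x) = (5*6 + 2)*(-4*x) = (30 + 2)*(-4*x) = 32*(-4*x) = -128*x)
(m*28)*Q(4) = (-5/9*28)*(-128*4) = -140/9*(-512) = 71680/9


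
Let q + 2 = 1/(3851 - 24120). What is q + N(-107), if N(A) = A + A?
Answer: -4378105/20269 ≈ -216.00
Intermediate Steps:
q = -40539/20269 (q = -2 + 1/(3851 - 24120) = -2 + 1/(-20269) = -2 - 1/20269 = -40539/20269 ≈ -2.0000)
N(A) = 2*A
q + N(-107) = -40539/20269 + 2*(-107) = -40539/20269 - 214 = -4378105/20269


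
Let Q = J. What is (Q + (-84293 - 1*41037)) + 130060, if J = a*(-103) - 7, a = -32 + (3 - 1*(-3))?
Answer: 7401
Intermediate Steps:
a = -26 (a = -32 + (3 + 3) = -32 + 6 = -26)
J = 2671 (J = -26*(-103) - 7 = 2678 - 7 = 2671)
Q = 2671
(Q + (-84293 - 1*41037)) + 130060 = (2671 + (-84293 - 1*41037)) + 130060 = (2671 + (-84293 - 41037)) + 130060 = (2671 - 125330) + 130060 = -122659 + 130060 = 7401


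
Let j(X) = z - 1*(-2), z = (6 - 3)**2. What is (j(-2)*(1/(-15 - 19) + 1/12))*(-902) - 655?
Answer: -121381/102 ≈ -1190.0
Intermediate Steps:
z = 9 (z = 3**2 = 9)
j(X) = 11 (j(X) = 9 - 1*(-2) = 9 + 2 = 11)
(j(-2)*(1/(-15 - 19) + 1/12))*(-902) - 655 = (11*(1/(-15 - 19) + 1/12))*(-902) - 655 = (11*(1/(-34) + 1/12))*(-902) - 655 = (11*(-1/34 + 1/12))*(-902) - 655 = (11*(11/204))*(-902) - 655 = (121/204)*(-902) - 655 = -54571/102 - 655 = -121381/102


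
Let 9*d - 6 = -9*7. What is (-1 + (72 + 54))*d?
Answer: -2375/3 ≈ -791.67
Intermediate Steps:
d = -19/3 (d = 2/3 + (-9*7)/9 = 2/3 + (1/9)*(-63) = 2/3 - 7 = -19/3 ≈ -6.3333)
(-1 + (72 + 54))*d = (-1 + (72 + 54))*(-19/3) = (-1 + 126)*(-19/3) = 125*(-19/3) = -2375/3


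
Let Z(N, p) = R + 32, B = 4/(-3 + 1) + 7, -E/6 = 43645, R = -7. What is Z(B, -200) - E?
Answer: 261895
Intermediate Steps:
E = -261870 (E = -6*43645 = -261870)
B = 5 (B = 4/(-2) + 7 = 4*(-1/2) + 7 = -2 + 7 = 5)
Z(N, p) = 25 (Z(N, p) = -7 + 32 = 25)
Z(B, -200) - E = 25 - 1*(-261870) = 25 + 261870 = 261895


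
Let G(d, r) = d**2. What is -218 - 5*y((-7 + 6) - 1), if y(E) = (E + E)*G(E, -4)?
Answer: -138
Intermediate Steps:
y(E) = 2*E**3 (y(E) = (E + E)*E**2 = (2*E)*E**2 = 2*E**3)
-218 - 5*y((-7 + 6) - 1) = -218 - 10*((-7 + 6) - 1)**3 = -218 - 10*(-1 - 1)**3 = -218 - 10*(-2)**3 = -218 - 10*(-8) = -218 - 5*(-16) = -218 + 80 = -138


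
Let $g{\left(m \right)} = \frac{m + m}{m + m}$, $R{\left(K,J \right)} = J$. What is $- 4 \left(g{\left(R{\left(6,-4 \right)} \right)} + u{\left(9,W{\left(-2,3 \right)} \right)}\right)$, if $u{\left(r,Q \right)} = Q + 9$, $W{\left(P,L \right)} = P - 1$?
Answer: $-28$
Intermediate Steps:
$g{\left(m \right)} = 1$ ($g{\left(m \right)} = \frac{2 m}{2 m} = 2 m \frac{1}{2 m} = 1$)
$W{\left(P,L \right)} = -1 + P$ ($W{\left(P,L \right)} = P - 1 = -1 + P$)
$u{\left(r,Q \right)} = 9 + Q$
$- 4 \left(g{\left(R{\left(6,-4 \right)} \right)} + u{\left(9,W{\left(-2,3 \right)} \right)}\right) = - 4 \left(1 + \left(9 - 3\right)\right) = - 4 \left(1 + 6\right) = \left(-4\right) 7 = -28$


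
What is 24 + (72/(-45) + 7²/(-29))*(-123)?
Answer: 62151/145 ≈ 428.63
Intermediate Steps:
24 + (72/(-45) + 7²/(-29))*(-123) = 24 + (72*(-1/45) + 49*(-1/29))*(-123) = 24 + (-8/5 - 49/29)*(-123) = 24 - 477/145*(-123) = 24 + 58671/145 = 62151/145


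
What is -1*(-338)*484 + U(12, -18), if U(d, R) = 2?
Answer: 163594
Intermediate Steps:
-1*(-338)*484 + U(12, -18) = -1*(-338)*484 + 2 = 338*484 + 2 = 163592 + 2 = 163594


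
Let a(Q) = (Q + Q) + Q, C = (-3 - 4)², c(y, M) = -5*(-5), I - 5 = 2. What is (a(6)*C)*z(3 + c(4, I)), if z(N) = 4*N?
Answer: 98784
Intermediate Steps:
I = 7 (I = 5 + 2 = 7)
c(y, M) = 25
C = 49 (C = (-7)² = 49)
a(Q) = 3*Q (a(Q) = 2*Q + Q = 3*Q)
(a(6)*C)*z(3 + c(4, I)) = ((3*6)*49)*(4*(3 + 25)) = (18*49)*(4*28) = 882*112 = 98784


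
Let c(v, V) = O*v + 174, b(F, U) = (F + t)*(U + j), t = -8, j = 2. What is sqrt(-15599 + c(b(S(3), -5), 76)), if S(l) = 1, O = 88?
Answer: I*sqrt(13577) ≈ 116.52*I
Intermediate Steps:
b(F, U) = (-8 + F)*(2 + U) (b(F, U) = (F - 8)*(U + 2) = (-8 + F)*(2 + U))
c(v, V) = 174 + 88*v (c(v, V) = 88*v + 174 = 174 + 88*v)
sqrt(-15599 + c(b(S(3), -5), 76)) = sqrt(-15599 + (174 + 88*(-16 - 8*(-5) + 2*1 + 1*(-5)))) = sqrt(-15599 + (174 + 88*(-16 + 40 + 2 - 5))) = sqrt(-15599 + (174 + 88*21)) = sqrt(-15599 + (174 + 1848)) = sqrt(-15599 + 2022) = sqrt(-13577) = I*sqrt(13577)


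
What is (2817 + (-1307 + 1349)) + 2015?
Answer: 4874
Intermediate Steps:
(2817 + (-1307 + 1349)) + 2015 = (2817 + 42) + 2015 = 2859 + 2015 = 4874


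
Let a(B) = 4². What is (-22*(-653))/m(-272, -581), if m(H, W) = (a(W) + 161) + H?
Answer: -14366/95 ≈ -151.22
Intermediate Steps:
a(B) = 16
m(H, W) = 177 + H (m(H, W) = (16 + 161) + H = 177 + H)
(-22*(-653))/m(-272, -581) = (-22*(-653))/(177 - 272) = 14366/(-95) = 14366*(-1/95) = -14366/95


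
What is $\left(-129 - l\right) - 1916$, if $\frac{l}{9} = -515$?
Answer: $2590$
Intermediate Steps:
$l = -4635$ ($l = 9 \left(-515\right) = -4635$)
$\left(-129 - l\right) - 1916 = \left(-129 - -4635\right) - 1916 = \left(-129 + 4635\right) - 1916 = 4506 - 1916 = 2590$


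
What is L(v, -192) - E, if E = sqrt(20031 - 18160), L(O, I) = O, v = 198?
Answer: 198 - sqrt(1871) ≈ 154.74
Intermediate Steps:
E = sqrt(1871) ≈ 43.255
L(v, -192) - E = 198 - sqrt(1871)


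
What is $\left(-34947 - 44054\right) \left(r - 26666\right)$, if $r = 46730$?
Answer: $-1585076064$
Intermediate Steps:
$\left(-34947 - 44054\right) \left(r - 26666\right) = \left(-34947 - 44054\right) \left(46730 - 26666\right) = \left(-79001\right) 20064 = -1585076064$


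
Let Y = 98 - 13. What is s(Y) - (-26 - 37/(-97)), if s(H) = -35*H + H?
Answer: -277845/97 ≈ -2864.4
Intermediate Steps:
Y = 85
s(H) = -34*H
s(Y) - (-26 - 37/(-97)) = -34*85 - (-26 - 37/(-97)) = -2890 - (-26 - 37*(-1/97)) = -2890 - (-26 + 37/97) = -2890 - 1*(-2485/97) = -2890 + 2485/97 = -277845/97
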